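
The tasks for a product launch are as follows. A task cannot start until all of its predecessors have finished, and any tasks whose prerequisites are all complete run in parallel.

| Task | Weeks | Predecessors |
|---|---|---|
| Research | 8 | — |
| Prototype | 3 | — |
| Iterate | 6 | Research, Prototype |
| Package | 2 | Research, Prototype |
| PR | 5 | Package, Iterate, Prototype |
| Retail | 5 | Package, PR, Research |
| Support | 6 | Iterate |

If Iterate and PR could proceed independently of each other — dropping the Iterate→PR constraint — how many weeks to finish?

20

Before: longest chain Research→Iterate→PR→Retail = 8+6+5+5 = 24, finish 24.
Without Iterate→PR, PR's earliest start moves from 14 to 10.
The longest chain is now Research→Iterate→Support = 8+6+6 = 20, so the job takes 20 weeks.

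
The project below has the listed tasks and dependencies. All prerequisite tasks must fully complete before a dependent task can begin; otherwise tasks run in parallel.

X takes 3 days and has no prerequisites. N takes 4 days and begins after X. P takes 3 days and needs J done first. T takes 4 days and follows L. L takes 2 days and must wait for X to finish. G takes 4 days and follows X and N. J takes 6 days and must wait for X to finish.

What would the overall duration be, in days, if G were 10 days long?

17

Actual critical path: X→J→P = 3+6+3 = 12 ⇒ 12 days.
The longest path through G is only 11 days, so G has float 1.
New critical path: X→N→G = 3+4+10 = 17 ⇒ 17 days.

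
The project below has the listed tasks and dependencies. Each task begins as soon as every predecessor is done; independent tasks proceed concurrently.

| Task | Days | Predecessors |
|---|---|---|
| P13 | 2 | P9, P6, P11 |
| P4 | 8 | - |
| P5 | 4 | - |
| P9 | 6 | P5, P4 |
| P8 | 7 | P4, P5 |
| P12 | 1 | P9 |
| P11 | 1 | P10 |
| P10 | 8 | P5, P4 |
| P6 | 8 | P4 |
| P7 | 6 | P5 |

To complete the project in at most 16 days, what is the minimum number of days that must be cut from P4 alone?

Current finish: 19 days; target: 16.
P4 is on every critical path, so each day cut from P4 cuts the finish by one (this holds down to a finish of 15).
Need 19 − 16 = 3 days off P4 → P4 becomes 5 days, finish becomes 16.

3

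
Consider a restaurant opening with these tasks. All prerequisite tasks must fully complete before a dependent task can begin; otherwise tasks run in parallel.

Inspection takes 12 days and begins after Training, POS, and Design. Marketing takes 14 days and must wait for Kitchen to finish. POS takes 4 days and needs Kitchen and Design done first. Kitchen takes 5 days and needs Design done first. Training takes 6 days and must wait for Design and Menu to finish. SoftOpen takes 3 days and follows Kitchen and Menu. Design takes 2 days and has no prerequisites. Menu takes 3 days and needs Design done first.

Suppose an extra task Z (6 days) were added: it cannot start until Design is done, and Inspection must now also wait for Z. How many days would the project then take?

Originally the project takes 23 days.
With Z inserted, Inspection now waits for max(Training, POS, Design, Z).
New critical path: Design→Kitchen→POS→Inspection = 2+5+4+12 = 23 ⇒ 23 days.

23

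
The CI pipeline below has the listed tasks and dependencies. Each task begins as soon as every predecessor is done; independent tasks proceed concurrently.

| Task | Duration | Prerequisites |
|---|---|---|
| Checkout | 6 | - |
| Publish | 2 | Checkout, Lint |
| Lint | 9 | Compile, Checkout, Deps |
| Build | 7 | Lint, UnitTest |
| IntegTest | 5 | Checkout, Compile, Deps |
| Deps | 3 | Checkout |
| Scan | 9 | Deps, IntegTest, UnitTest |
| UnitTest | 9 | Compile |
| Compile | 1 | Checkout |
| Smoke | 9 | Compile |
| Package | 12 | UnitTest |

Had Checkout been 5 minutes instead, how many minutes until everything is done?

As given, the longest chain is Checkout→Compile→UnitTest→Package = 6+1+9+12 = 28, so the finish is 28 minutes.
Checkout is on the critical path; changing it to 5 makes that path 27 minutes.
The critical path is still Checkout→Compile→UnitTest→Package; finish is now 27 minutes.

27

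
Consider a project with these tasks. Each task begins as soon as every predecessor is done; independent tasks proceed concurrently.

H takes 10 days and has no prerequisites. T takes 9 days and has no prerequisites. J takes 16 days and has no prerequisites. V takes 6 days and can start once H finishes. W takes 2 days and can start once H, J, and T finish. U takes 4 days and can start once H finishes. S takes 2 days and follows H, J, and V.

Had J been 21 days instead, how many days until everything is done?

23

Baseline: J→W = 16+2 = 18 → 18 days.
J is on the critical path; changing it to 21 makes that path 23 days.
That remains the longest chain; total 23 days.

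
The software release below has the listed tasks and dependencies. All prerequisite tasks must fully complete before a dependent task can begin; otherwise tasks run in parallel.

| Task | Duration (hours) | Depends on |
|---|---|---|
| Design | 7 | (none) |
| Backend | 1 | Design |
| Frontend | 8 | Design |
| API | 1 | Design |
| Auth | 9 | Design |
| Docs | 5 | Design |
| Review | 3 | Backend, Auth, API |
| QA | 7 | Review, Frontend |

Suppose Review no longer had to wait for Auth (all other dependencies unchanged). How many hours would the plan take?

22

Before: longest chain Design→Auth→Review→QA = 7+9+3+7 = 26, finish 26.
Without Auth→Review, Review's earliest start moves from 16 to 8.
After: Design→Frontend→QA = 7+8+7 = 22 → 22 hours.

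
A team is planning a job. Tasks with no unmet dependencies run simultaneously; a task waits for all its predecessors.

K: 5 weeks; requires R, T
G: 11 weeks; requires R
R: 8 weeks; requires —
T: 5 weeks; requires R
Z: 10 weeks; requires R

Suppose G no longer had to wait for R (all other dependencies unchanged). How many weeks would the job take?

18

Original critical path: R→G = 8+11 = 19 ⇒ 19 weeks.
Without R→G, G's earliest start moves from 8 to 0.
The longest chain is now R→T→K = 8+5+5 = 18, so the job takes 18 weeks.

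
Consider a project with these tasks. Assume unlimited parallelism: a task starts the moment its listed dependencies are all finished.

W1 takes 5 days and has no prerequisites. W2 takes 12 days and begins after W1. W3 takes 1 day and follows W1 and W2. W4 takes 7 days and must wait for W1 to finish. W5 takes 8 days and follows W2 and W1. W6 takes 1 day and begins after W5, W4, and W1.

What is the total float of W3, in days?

8

The longest chain is W1→W2→W5→W6 = 5+12+8+1 = 26; overall finish 26 days.
The longest chain containing W3 totals 18 days.
So W3 can slip 26 − 18 = 8 days.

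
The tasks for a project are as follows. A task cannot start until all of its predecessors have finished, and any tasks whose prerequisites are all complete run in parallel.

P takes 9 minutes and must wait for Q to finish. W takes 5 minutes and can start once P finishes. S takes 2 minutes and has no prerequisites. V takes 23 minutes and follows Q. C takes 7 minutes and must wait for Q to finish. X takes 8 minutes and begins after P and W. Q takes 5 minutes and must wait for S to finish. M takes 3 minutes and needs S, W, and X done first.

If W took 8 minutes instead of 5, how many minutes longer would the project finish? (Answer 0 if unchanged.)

3

Critical path before the change: S→Q→P→W→X→M = 2+5+9+5+8+3 = 32 giving 32 minutes.
W lies on that path, so at 8 minutes the path becomes 35 minutes.
No other chain overtakes it, so the finish is 35 minutes.
Change in finish: 35 − 32 = +3 minutes.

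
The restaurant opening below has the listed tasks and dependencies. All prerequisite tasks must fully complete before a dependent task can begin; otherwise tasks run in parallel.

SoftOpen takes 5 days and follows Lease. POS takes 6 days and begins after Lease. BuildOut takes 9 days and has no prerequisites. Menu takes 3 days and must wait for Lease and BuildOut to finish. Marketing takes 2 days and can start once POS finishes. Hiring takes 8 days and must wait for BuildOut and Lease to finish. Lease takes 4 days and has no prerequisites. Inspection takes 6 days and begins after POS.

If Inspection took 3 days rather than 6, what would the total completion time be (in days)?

17

Actual critical path: BuildOut→Hiring = 9+8 = 17 ⇒ 17 days.
Inspection has 1 day of float (longest path through it is 16).
No other chain overtakes it, so the finish is 17 days.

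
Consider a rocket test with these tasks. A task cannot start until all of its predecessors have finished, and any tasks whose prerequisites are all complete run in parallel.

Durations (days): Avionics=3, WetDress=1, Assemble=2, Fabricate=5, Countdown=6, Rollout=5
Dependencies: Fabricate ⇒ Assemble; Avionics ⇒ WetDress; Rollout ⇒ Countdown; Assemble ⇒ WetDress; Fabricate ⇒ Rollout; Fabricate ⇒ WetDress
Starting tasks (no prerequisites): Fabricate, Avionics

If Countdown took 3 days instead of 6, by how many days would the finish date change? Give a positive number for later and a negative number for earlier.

Actual critical path: Fabricate→Rollout→Countdown = 5+5+6 = 16 ⇒ 16 days.
Since Countdown is critical, the -3 change carries straight to that chain (now 13 days).
That remains the longest chain; total 13 days.
Change in finish: 13 − 16 = -3 days.

-3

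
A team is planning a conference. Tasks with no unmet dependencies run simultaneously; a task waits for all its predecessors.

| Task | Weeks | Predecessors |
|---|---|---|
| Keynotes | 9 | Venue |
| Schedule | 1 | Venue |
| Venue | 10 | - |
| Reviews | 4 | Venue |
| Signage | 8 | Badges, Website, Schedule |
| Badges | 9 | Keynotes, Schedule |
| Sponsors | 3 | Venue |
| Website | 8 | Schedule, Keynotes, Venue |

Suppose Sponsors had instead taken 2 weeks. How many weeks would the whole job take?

36

Baseline: Venue→Keynotes→Badges→Signage = 10+9+9+8 = 36 → 36 weeks.
The longest path through Sponsors is only 13 weeks, so Sponsors has float 23.
The critical path is still Venue→Keynotes→Badges→Signage; finish is now 36 weeks.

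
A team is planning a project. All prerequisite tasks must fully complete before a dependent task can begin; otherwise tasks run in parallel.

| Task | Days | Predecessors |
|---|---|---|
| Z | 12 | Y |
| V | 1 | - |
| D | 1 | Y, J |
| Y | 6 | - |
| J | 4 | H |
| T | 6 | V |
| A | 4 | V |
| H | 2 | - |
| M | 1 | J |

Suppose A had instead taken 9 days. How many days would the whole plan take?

18

Critical path before the change: Y→Z = 6+12 = 18 giving 18 days.
A is off the critical path — its longest chain is 5 days, giving 13 of slack.
That remains the longest chain; total 18 days.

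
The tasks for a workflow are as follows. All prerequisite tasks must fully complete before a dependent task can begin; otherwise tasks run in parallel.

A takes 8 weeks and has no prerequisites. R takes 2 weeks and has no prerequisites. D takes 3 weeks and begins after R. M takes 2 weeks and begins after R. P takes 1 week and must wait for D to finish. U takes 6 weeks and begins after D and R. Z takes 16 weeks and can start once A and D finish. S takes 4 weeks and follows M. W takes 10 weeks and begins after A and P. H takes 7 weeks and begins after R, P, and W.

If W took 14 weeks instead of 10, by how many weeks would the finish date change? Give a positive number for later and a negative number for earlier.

4

As given, the longest chain is A→W→H = 8+10+7 = 25, so the finish is 25 weeks.
Since W is critical, the +4 change carries straight to that chain (now 29 weeks).
The critical path is still A→W→H; finish is now 29 weeks.
Change in finish: 29 − 25 = +4 weeks.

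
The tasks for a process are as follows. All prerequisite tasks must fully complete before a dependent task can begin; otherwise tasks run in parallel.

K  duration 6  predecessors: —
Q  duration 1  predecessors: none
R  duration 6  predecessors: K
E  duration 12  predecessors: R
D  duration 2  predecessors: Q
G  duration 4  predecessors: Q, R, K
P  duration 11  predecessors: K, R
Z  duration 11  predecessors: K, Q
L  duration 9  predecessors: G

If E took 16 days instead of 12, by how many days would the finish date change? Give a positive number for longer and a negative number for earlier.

As given, the longest chain is K→R→G→L = 6+6+4+9 = 25, so the finish is 25 days.
E has 1 day of float (longest path through it is 24).
New critical path: K→R→E = 6+6+16 = 28 ⇒ 28 days.
Change in finish: 28 − 25 = +3 days.

3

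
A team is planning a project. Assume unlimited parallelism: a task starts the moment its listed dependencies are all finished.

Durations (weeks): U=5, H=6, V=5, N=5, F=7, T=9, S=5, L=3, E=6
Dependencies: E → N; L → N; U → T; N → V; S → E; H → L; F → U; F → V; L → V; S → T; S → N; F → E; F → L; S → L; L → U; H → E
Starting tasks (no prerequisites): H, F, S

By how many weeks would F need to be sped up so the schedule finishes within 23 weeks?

1

Current finish: 24 weeks; target: 23.
F is on every critical path, so each week cut from F cuts the finish by one (this holds down to a finish of 23).
Need 24 − 23 = 1 week off F → F becomes 6 weeks, finish becomes 23.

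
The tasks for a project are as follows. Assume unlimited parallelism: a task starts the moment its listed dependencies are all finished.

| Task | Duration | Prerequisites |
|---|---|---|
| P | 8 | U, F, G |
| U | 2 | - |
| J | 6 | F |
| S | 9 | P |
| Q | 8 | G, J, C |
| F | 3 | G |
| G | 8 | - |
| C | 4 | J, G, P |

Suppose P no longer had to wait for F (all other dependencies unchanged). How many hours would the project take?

29

With the dependency in place, G→F→P→C→Q = 8+3+8+4+8 = 31 sets the finish at 31 hours.
Without F→P, P's earliest start moves from 11 to 8.
After: G→F→J→C→Q = 8+3+6+4+8 = 29 → 29 hours.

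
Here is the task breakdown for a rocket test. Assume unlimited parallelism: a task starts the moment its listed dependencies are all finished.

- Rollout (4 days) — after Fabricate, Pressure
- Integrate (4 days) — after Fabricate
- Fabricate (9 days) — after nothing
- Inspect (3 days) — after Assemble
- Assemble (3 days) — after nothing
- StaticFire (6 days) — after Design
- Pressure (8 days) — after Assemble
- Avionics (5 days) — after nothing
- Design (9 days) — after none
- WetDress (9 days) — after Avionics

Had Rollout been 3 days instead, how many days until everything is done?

Actual critical path: Assemble→Pressure→Rollout = 3+8+4 = 15 ⇒ 15 days.
Rollout lies on that path, so at 3 days the path becomes 14 days.
Now Design→StaticFire = 9+6 = 15 is longest, so the finish becomes 15 days.

15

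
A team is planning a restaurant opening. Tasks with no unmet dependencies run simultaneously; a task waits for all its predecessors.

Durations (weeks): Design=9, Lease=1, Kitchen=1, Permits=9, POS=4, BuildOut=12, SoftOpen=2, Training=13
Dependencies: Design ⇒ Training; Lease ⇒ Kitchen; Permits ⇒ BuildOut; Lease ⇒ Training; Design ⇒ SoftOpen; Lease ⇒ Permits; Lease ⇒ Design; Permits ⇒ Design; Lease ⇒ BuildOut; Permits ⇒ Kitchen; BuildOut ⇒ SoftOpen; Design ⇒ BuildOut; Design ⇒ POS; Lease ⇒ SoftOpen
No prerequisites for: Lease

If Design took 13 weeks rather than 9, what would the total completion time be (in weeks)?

37

As given, the longest chain is Lease→Permits→Design→BuildOut→SoftOpen = 1+9+9+12+2 = 33, so the finish is 33 weeks.
Since Design is critical, the +4 change carries straight to that chain (now 37 weeks).
The critical path is still Lease→Permits→Design→BuildOut→SoftOpen; finish is now 37 weeks.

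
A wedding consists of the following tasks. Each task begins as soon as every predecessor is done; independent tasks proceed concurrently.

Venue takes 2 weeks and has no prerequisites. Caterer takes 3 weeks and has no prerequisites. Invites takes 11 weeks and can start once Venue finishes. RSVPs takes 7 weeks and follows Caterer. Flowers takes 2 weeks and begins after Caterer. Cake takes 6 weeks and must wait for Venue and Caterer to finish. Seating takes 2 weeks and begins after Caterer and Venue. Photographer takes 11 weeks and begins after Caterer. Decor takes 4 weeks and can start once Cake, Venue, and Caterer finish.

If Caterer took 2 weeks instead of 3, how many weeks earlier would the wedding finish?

The binding path is Caterer→Photographer = 3+11 = 14; finish at 14 weeks.
Caterer is on the critical path; changing it to 2 makes that path 13 weeks.
Now Venue→Invites = 2+11 = 13 is longest, so the finish becomes 13 weeks.
Change in finish: 13 − 14 = -1 weeks.

1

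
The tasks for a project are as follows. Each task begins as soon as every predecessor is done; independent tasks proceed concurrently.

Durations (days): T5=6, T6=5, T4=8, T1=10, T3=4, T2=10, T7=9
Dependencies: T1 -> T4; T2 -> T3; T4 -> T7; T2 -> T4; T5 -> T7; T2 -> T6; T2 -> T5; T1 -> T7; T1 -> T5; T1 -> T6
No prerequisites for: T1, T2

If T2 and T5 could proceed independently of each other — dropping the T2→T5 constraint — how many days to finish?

Original critical path: T1→T4→T7 = 10+8+9 = 27 ⇒ 27 days.
Dropping T2→T5 doesn't change T5's earliest start (10); another predecessor still binds.
The longest chain is now T1→T4→T7 = 10+8+9 = 27, so the project takes 27 days.

27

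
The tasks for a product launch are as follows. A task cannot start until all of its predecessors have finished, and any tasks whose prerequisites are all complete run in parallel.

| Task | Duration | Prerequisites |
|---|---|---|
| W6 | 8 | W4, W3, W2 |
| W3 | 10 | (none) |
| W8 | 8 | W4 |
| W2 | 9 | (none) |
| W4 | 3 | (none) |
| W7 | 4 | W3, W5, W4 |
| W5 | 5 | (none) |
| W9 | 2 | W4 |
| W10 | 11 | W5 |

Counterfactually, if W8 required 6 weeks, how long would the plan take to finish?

18

The binding path is W3→W6 = 10+8 = 18; finish at 18 weeks.
The longest path through W8 is only 11 weeks, so W8 has float 7.
No other chain overtakes it, so the finish is 18 weeks.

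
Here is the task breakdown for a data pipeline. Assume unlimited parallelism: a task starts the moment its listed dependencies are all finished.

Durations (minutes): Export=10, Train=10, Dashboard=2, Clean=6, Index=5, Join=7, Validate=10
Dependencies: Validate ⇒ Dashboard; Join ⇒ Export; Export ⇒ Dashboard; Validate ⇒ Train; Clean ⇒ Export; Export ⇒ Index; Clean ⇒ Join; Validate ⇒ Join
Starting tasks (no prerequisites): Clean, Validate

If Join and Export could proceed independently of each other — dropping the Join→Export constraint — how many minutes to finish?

Before: longest chain Validate→Join→Export→Index = 10+7+10+5 = 32, finish 32.
Without Join→Export, Export's earliest start moves from 17 to 6.
After: Clean→Export→Index = 6+10+5 = 21 → 21 minutes.

21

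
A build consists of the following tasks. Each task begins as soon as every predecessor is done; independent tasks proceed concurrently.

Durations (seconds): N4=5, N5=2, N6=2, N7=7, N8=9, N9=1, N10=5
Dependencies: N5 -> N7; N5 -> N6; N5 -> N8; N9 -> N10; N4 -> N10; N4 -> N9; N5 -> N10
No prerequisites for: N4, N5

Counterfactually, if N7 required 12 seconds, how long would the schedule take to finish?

14

Actual critical path: N4→N9→N10 = 5+1+5 = 11 ⇒ 11 seconds.
N7 has 2 seconds of float (longest path through it is 9).
The binding chain switches to N5→N7 = 2+12 = 14; finish 14 seconds.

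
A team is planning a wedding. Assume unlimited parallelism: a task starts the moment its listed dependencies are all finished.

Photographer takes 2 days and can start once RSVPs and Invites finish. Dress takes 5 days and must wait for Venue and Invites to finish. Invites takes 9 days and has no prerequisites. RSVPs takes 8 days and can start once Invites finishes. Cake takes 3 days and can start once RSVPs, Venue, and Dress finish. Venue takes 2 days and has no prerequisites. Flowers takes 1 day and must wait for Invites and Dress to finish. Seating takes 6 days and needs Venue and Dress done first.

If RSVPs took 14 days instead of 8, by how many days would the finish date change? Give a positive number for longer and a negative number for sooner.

6

Critical path before the change: Invites→RSVPs→Cake = 9+8+3 = 20 giving 20 days.
RSVPs is on the critical path; changing it to 14 makes that path 26 days.
No other chain overtakes it, so the finish is 26 days.
Change in finish: 26 − 20 = +6 days.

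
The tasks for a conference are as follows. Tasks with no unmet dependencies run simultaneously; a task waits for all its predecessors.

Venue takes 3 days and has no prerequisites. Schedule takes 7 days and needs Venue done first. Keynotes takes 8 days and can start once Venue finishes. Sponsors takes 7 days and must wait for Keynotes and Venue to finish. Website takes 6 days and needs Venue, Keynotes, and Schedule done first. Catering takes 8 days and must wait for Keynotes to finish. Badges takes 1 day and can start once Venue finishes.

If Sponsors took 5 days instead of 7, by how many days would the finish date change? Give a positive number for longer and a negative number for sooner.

0

Baseline: Venue→Keynotes→Catering = 3+8+8 = 19 → 19 days.
Sponsors has 1 day of float (longest path through it is 18).
That remains the longest chain; total 19 days.
Change in finish: 19 − 19 = +0 days.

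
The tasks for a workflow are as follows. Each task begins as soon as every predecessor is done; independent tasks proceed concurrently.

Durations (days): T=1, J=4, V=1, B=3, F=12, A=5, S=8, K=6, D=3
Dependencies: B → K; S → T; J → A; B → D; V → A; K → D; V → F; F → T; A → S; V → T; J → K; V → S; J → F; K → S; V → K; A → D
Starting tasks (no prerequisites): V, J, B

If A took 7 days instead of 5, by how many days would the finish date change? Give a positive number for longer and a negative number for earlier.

1

Actual critical path: J→K→S→T = 4+6+8+1 = 19 ⇒ 19 days.
A has 1 day of float (longest path through it is 18).
Now J→A→S→T = 4+7+8+1 = 20 is longest, so the finish becomes 20 days.
Change in finish: 20 − 19 = +1 days.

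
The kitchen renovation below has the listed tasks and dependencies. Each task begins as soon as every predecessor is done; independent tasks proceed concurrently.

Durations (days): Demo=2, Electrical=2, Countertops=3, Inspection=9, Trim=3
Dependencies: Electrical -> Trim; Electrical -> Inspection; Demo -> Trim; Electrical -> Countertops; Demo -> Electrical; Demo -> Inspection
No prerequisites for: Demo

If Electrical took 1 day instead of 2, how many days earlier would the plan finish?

Actual critical path: Demo→Electrical→Inspection = 2+2+9 = 13 ⇒ 13 days.
Electrical lies on that path, so at 1 day the path becomes 12 days.
The critical path is still Demo→Electrical→Inspection; finish is now 12 days.
Change in finish: 12 − 13 = -1 days.

1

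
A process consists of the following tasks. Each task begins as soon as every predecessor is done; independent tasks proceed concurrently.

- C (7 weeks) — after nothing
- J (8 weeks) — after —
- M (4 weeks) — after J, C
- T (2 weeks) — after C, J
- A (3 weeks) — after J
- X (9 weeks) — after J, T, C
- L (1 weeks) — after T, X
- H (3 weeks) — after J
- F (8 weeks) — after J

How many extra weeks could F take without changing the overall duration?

J→T→X→L = 8+2+9+1 = 20 sets the makespan at 20 weeks.
Longest path through F: 16 weeks (earliest finish 16, latest finish 20).
Float = 20 − 16 = 4.

4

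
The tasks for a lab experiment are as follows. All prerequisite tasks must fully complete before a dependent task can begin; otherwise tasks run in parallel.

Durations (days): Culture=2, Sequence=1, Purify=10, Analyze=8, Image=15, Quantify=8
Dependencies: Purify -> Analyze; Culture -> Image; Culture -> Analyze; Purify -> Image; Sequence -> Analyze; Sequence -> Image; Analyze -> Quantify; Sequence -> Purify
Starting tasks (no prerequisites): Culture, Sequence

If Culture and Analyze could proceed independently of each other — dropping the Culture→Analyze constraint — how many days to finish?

27

Original critical path: Sequence→Purify→Analyze→Quantify = 1+10+8+8 = 27 ⇒ 27 days.
Dropping Culture→Analyze doesn't change Analyze's earliest start (11); another predecessor still binds.
New critical path: Sequence→Purify→Analyze→Quantify = 1+10+8+8 = 27 ⇒ 27 days.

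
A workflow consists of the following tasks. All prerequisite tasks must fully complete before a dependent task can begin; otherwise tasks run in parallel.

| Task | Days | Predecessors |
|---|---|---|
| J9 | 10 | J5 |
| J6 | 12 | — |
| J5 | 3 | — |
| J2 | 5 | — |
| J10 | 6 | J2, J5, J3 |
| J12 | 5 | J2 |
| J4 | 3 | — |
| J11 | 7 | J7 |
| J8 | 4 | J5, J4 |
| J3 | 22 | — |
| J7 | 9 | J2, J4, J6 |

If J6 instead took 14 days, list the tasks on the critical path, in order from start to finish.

Critical path before the change: J6→J7→J11 = 12+9+7 = 28 giving 28 days.
Since J6 is critical, the +2 change carries straight to that chain (now 30 days).
No other chain overtakes it, so the finish is 30 days.

J6, J7, J11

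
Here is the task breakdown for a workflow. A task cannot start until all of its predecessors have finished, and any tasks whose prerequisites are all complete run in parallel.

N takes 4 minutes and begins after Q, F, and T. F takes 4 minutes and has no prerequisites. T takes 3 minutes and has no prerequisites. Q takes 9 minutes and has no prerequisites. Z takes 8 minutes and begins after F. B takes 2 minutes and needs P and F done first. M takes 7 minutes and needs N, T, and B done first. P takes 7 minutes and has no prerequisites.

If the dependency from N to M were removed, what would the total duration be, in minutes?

16

Original critical path: Q→N→M = 9+4+7 = 20 ⇒ 20 minutes.
Without N→M, M's earliest start moves from 13 to 9.
New critical path: P→B→M = 7+2+7 = 16 ⇒ 16 minutes.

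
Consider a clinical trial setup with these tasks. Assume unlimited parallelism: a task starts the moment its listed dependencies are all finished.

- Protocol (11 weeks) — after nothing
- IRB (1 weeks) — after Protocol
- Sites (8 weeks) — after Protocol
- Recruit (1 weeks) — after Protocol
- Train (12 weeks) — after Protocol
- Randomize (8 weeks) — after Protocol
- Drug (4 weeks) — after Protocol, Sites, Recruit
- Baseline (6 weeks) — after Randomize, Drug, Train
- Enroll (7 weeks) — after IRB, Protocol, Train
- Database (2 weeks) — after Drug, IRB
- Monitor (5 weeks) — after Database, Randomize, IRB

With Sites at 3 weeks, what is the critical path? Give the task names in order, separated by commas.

Protocol, Train, Enroll

Critical path before the change: Protocol→Sites→Drug→Database→Monitor = 11+8+4+2+5 = 30 giving 30 weeks.
Sites is on the critical path; changing it to 3 makes that path 25 weeks.
Now Protocol→Train→Enroll = 11+12+7 = 30 is longest, so the finish becomes 30 weeks.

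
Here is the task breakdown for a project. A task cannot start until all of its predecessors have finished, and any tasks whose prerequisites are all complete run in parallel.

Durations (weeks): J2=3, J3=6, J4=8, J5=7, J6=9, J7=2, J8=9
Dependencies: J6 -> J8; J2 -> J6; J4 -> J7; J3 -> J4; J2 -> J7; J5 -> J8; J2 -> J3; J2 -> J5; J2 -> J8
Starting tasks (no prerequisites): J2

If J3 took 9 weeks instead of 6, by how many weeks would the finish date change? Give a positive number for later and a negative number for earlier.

Actual critical path: J2→J6→J8 = 3+9+9 = 21 ⇒ 21 weeks.
J3 has 2 weeks of float (longest path through it is 19).
Now J2→J3→J4→J7 = 3+9+8+2 = 22 is longest, so the finish becomes 22 weeks.
Change in finish: 22 − 21 = +1 weeks.

1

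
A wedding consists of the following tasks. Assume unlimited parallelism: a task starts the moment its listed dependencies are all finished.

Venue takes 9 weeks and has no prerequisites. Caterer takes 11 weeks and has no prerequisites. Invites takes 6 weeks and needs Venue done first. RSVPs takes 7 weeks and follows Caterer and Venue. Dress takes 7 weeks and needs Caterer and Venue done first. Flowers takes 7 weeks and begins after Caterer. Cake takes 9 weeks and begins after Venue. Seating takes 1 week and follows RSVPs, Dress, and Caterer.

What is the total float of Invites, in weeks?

4

Critical path: Caterer→RSVPs→Seating = 11+7+1 = 19, so the finish is 19 weeks.
The longest chain containing Invites totals 15 weeks.
Float = 19 − 15 = 4.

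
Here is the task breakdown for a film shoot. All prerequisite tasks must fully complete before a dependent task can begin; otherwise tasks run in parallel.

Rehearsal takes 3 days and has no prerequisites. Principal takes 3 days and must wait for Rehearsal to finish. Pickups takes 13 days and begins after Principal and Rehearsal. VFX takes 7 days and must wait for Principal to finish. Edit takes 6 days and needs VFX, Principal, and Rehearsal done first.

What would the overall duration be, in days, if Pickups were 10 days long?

19

Critical path before the change: Rehearsal→Principal→Pickups = 3+3+13 = 19 giving 19 days.
Pickups lies on that path, so at 10 days the path becomes 16 days.
The binding chain switches to Rehearsal→Principal→VFX→Edit = 3+3+7+6 = 19; finish 19 days.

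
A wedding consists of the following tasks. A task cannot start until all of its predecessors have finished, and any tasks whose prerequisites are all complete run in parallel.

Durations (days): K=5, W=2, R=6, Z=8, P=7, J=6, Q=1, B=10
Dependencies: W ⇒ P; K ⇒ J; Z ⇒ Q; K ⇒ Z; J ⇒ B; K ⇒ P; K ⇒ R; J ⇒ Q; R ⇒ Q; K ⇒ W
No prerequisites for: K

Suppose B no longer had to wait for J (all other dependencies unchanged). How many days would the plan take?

14

Before: longest chain K→J→B = 5+6+10 = 21, finish 21.
Without J→B, B's earliest start moves from 11 to 0.
After: K→W→P = 5+2+7 = 14 → 14 days.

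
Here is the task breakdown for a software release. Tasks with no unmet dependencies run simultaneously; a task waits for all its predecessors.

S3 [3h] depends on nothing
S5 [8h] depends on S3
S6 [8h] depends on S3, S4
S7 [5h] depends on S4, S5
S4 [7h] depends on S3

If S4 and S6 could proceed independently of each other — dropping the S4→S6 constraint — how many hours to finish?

Before: longest chain S3→S4→S6 = 3+7+8 = 18, finish 18.
Without S4→S6, S6's earliest start moves from 10 to 3.
The longest chain is now S3→S5→S7 = 3+8+5 = 16, so the plan takes 16 hours.

16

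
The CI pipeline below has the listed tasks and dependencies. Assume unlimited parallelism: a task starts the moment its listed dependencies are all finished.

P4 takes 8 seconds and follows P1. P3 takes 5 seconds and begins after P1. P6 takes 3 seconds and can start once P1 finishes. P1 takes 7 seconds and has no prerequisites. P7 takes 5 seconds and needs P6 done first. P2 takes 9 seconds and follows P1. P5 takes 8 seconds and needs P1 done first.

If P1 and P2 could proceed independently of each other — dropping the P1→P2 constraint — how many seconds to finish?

15

With the dependency in place, P1→P2 = 7+9 = 16 sets the finish at 16 seconds.
Without P1→P2, P2's earliest start moves from 7 to 0.
New critical path: P1→P4 = 7+8 = 15 ⇒ 15 seconds.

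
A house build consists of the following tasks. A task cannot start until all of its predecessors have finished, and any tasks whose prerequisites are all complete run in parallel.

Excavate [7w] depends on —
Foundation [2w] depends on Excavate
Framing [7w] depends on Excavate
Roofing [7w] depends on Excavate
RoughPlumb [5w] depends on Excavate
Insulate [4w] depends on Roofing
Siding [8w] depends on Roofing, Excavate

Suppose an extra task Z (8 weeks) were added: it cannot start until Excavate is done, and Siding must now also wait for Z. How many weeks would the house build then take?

Originally the house build takes 22 weeks.
With Z inserted, Siding now waits for max(Roofing, Excavate, Z).
New critical path: Excavate→Z→Siding = 7+8+8 = 23 ⇒ 23 weeks.

23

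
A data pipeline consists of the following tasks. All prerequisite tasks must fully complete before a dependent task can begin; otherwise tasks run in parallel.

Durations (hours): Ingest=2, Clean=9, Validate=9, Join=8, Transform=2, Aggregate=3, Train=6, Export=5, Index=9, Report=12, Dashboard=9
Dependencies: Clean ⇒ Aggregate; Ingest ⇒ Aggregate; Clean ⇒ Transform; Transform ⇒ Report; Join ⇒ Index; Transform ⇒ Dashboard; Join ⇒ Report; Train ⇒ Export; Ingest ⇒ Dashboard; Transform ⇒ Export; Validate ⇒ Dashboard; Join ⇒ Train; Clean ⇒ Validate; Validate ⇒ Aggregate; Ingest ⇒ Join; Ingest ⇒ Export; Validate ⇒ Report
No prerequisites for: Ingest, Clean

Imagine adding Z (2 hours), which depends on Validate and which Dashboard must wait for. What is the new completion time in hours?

Originally the job takes 30 hours.
With Z inserted, Dashboard now waits for max(Transform, Ingest, Validate, Z).
New critical path: Clean→Validate→Report = 9+9+12 = 30 ⇒ 30 hours.

30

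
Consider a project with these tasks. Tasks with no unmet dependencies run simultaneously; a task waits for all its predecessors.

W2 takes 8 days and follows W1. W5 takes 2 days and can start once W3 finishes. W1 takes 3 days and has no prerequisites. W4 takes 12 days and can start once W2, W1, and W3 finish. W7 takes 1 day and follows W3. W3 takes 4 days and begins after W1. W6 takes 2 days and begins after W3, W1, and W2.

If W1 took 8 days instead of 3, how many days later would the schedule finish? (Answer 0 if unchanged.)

Baseline: W1→W2→W4 = 3+8+12 = 23 → 23 days.
Since W1 is critical, the +5 change carries straight to that chain (now 28 days).
The critical path is still W1→W2→W4; finish is now 28 days.
Change in finish: 28 − 23 = +5 days.

5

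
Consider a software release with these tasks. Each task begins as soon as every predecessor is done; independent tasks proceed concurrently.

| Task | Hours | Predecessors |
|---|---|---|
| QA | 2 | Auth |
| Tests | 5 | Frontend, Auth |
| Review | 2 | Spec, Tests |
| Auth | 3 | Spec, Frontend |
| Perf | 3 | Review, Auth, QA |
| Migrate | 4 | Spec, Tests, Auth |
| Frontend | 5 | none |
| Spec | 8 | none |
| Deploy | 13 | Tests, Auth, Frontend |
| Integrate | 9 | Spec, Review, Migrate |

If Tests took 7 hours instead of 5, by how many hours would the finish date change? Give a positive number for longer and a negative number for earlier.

As given, the longest chain is Spec→Auth→Tests→Deploy = 8+3+5+13 = 29, so the finish is 29 hours.
Since Tests is critical, the +2 change carries straight to that chain (now 31 hours).
No other chain overtakes it, so the finish is 31 hours.
Change in finish: 31 − 29 = +2 hours.

2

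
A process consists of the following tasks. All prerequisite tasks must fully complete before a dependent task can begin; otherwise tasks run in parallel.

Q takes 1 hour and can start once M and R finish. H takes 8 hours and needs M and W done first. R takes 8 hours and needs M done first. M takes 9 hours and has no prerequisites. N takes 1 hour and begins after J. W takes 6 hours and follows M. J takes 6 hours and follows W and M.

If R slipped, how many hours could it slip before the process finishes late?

Critical path: M→W→H = 9+6+8 = 23, so the finish is 23 hours.
The longest chain containing R totals 18 hours.
Float = 23 − 18 = 5.

5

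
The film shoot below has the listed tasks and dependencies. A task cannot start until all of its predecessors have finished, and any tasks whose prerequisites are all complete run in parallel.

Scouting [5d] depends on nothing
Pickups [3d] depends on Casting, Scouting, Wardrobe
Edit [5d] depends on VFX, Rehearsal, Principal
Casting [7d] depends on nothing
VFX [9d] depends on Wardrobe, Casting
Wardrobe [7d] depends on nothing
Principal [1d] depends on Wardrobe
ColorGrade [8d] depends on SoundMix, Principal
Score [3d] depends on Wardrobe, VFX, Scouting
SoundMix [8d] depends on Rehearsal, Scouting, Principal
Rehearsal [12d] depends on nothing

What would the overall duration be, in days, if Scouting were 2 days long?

28

As given, the longest chain is Rehearsal→SoundMix→ColorGrade = 12+8+8 = 28, so the finish is 28 days.
Scouting is off the critical path — its longest chain is 21 days, giving 7 of slack.
The critical path is still Rehearsal→SoundMix→ColorGrade; finish is now 28 days.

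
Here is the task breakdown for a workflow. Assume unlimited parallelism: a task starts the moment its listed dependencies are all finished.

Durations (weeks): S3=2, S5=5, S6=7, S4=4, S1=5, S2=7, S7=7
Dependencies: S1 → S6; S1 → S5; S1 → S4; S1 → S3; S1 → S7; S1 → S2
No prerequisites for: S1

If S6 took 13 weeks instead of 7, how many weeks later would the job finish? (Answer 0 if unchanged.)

Baseline: S1→S6 = 5+7 = 12 → 12 weeks.
S6 is on the critical path; changing it to 13 makes that path 18 weeks.
No other chain overtakes it, so the finish is 18 weeks.
Change in finish: 18 − 12 = +6 weeks.

6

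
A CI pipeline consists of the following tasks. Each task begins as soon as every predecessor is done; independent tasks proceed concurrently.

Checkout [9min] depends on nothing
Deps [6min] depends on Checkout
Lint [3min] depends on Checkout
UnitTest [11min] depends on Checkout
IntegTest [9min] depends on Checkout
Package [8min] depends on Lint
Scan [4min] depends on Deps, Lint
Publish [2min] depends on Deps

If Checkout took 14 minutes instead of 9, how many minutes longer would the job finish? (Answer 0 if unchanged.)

5

Baseline: Checkout→Lint→Package = 9+3+8 = 20 → 20 minutes.
Since Checkout is critical, the +5 change carries straight to that chain (now 25 minutes).
No other chain overtakes it, so the finish is 25 minutes.
Change in finish: 25 − 20 = +5 minutes.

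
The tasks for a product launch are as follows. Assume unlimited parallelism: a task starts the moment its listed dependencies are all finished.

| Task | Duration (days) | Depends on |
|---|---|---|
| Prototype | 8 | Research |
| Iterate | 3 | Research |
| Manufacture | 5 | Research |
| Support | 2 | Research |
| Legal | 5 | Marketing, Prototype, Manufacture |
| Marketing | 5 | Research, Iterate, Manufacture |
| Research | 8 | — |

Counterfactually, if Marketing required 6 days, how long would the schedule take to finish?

The binding path is Research→Manufacture→Marketing→Legal = 8+5+5+5 = 23; finish at 23 days.
Marketing lies on that path, so at 6 days the path becomes 24 days.
No other chain overtakes it, so the finish is 24 days.

24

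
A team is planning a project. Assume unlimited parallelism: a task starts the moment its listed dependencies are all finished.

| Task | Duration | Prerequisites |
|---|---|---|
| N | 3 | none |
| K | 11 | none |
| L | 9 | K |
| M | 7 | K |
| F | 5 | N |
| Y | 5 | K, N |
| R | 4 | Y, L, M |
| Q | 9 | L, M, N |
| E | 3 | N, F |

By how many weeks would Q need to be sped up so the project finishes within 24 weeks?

Current finish: 29 weeks; target: 24.
Q is on every critical path, so each week cut from Q cuts the finish by one (this holds down to a finish of 24).
Need 29 − 24 = 5 weeks off Q → Q becomes 4 weeks, finish becomes 24.

5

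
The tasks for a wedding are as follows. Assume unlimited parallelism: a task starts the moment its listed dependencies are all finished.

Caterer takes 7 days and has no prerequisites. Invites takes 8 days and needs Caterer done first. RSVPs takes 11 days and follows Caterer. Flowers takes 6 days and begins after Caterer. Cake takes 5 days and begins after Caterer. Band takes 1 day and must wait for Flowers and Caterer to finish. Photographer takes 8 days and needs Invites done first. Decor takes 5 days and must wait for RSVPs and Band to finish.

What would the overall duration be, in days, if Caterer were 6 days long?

22

Baseline: Caterer→Invites→Photographer = 7+8+8 = 23 → 23 days.
Since Caterer is critical, the -1 change carries straight to that chain (now 22 days).
The critical path is still Caterer→Invites→Photographer; finish is now 22 days.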